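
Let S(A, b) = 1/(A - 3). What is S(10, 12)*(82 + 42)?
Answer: 124/7 ≈ 17.714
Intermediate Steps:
S(A, b) = 1/(-3 + A)
S(10, 12)*(82 + 42) = (82 + 42)/(-3 + 10) = 124/7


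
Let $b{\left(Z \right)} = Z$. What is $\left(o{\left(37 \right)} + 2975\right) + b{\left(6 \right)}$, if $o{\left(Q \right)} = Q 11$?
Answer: $3388$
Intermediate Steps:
$o{\left(Q \right)} = 11 Q$
$\left(o{\left(37 \right)} + 2975\right) + b{\left(6 \right)} = \left(11 \cdot 37 + 2975\right) + 6 = \left(407 + 2975\right) + 6 = 3382 + 6 = 3388$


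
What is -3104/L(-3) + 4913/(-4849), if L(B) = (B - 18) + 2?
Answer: 14957949/92131 ≈ 162.36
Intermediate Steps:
L(B) = -16 + B (L(B) = (-18 + B) + 2 = -16 + B)
-3104/L(-3) + 4913/(-4849) = -3104/(-16 - 3) + 4913/(-4849) = -3104/(-19) + 4913*(-1/4849) = -3104*(-1/19) - 4913/4849 = 3104/19 - 4913/4849 = 14957949/92131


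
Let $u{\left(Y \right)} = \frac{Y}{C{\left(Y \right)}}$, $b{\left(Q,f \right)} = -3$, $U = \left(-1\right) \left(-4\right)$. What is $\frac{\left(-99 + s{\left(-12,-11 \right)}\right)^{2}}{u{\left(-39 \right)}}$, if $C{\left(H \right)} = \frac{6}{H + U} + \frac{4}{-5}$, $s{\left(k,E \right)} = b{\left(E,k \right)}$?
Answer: $\frac{117912}{455} \approx 259.15$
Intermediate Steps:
$U = 4$
$s{\left(k,E \right)} = -3$
$C{\left(H \right)} = - \frac{4}{5} + \frac{6}{4 + H}$ ($C{\left(H \right)} = \frac{6}{H + 4} + \frac{4}{-5} = \frac{6}{4 + H} + 4 \left(- \frac{1}{5}\right) = \frac{6}{4 + H} - \frac{4}{5} = - \frac{4}{5} + \frac{6}{4 + H}$)
$u{\left(Y \right)} = \frac{5 Y \left(4 + Y\right)}{2 \left(7 - 2 Y\right)}$ ($u{\left(Y \right)} = \frac{Y}{\frac{2}{5} \frac{1}{4 + Y} \left(7 - 2 Y\right)} = Y \frac{5 \left(4 + Y\right)}{2 \left(7 - 2 Y\right)} = \frac{5 Y \left(4 + Y\right)}{2 \left(7 - 2 Y\right)}$)
$\frac{\left(-99 + s{\left(-12,-11 \right)}\right)^{2}}{u{\left(-39 \right)}} = \frac{\left(-99 - 3\right)^{2}}{\left(-5\right) \left(-39\right) \frac{1}{-14 + 4 \left(-39\right)} \left(4 - 39\right)} = \frac{\left(-102\right)^{2}}{\left(-5\right) \left(-39\right) \frac{1}{-14 - 156} \left(-35\right)} = \frac{10404}{\left(-5\right) \left(-39\right) \frac{1}{-170} \left(-35\right)} = \frac{10404}{\left(-5\right) \left(-39\right) \left(- \frac{1}{170}\right) \left(-35\right)} = \frac{10404}{\frac{1365}{34}} = 10404 \cdot \frac{34}{1365} = \frac{117912}{455}$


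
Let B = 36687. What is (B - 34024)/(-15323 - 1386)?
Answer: -2663/16709 ≈ -0.15938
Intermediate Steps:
(B - 34024)/(-15323 - 1386) = (36687 - 34024)/(-15323 - 1386) = 2663/(-16709) = 2663*(-1/16709) = -2663/16709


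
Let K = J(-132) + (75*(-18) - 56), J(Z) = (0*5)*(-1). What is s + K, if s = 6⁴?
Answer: -110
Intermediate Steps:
J(Z) = 0 (J(Z) = 0*(-1) = 0)
s = 1296
K = -1406 (K = 0 + (75*(-18) - 56) = 0 + (-1350 - 56) = 0 - 1406 = -1406)
s + K = 1296 - 1406 = -110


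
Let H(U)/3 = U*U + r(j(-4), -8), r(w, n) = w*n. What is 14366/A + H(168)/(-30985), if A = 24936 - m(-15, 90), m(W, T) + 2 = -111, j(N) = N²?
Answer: -1666199602/776143265 ≈ -2.1468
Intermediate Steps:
m(W, T) = -113 (m(W, T) = -2 - 111 = -113)
r(w, n) = n*w
A = 25049 (A = 24936 - 1*(-113) = 24936 + 113 = 25049)
H(U) = -384 + 3*U² (H(U) = 3*(U*U - 8*(-4)²) = 3*(U² - 8*16) = 3*(U² - 128) = 3*(-128 + U²) = -384 + 3*U²)
14366/A + H(168)/(-30985) = 14366/25049 + (-384 + 3*168²)/(-30985) = 14366*(1/25049) + (-384 + 3*28224)*(-1/30985) = 14366/25049 + (-384 + 84672)*(-1/30985) = 14366/25049 + 84288*(-1/30985) = 14366/25049 - 84288/30985 = -1666199602/776143265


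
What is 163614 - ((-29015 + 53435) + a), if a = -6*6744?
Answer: 179658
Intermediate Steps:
a = -40464
163614 - ((-29015 + 53435) + a) = 163614 - ((-29015 + 53435) - 40464) = 163614 - (24420 - 40464) = 163614 - 1*(-16044) = 163614 + 16044 = 179658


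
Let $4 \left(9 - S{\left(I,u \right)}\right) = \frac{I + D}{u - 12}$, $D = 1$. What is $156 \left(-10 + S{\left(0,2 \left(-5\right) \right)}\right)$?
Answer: $- \frac{3393}{22} \approx -154.23$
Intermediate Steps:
$S{\left(I,u \right)} = 9 - \frac{1 + I}{4 \left(-12 + u\right)}$ ($S{\left(I,u \right)} = 9 - \frac{\left(I + 1\right) \frac{1}{u - 12}}{4} = 9 - \frac{\left(1 + I\right) \frac{1}{-12 + u}}{4} = 9 - \frac{\frac{1}{-12 + u} \left(1 + I\right)}{4} = 9 - \frac{1 + I}{4 \left(-12 + u\right)}$)
$156 \left(-10 + S{\left(0,2 \left(-5\right) \right)}\right) = 156 \left(-10 + \frac{-433 - 0 + 36 \cdot 2 \left(-5\right)}{4 \left(-12 + 2 \left(-5\right)\right)}\right) = 156 \left(-10 + \frac{-433 + 0 + 36 \left(-10\right)}{4 \left(-12 - 10\right)}\right) = 156 \left(-10 + \frac{-433 + 0 - 360}{4 \left(-22\right)}\right) = 156 \left(-10 + \frac{1}{4} \left(- \frac{1}{22}\right) \left(-793\right)\right) = 156 \left(-10 + \frac{793}{88}\right) = 156 \left(- \frac{87}{88}\right) = - \frac{3393}{22}$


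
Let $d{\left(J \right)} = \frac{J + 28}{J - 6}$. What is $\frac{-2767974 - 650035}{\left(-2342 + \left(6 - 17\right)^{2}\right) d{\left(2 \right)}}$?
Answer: $- \frac{6836018}{33315} \approx -205.19$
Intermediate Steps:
$d{\left(J \right)} = \frac{28 + J}{-6 + J}$
$\frac{-2767974 - 650035}{\left(-2342 + \left(6 - 17\right)^{2}\right) d{\left(2 \right)}} = \frac{-2767974 - 650035}{\left(-2342 + \left(6 - 17\right)^{2}\right) \frac{28 + 2}{-6 + 2}} = \frac{-2767974 - 650035}{\left(-2342 + \left(-11\right)^{2}\right) \frac{1}{-4} \cdot 30} = - \frac{3418009}{\left(-2342 + 121\right) \left(\left(- \frac{1}{4}\right) 30\right)} = - \frac{3418009}{\left(-2221\right) \left(- \frac{15}{2}\right)} = - \frac{3418009}{\frac{33315}{2}} = \left(-3418009\right) \frac{2}{33315} = - \frac{6836018}{33315}$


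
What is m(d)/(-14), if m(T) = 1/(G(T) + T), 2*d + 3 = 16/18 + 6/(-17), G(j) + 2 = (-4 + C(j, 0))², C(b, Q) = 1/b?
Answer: -21745737/6064497565 ≈ -0.0035857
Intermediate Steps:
G(j) = -2 + (-4 + 1/j)²
d = -377/306 (d = -3/2 + (16/18 + 6/(-17))/2 = -3/2 + (16*(1/18) + 6*(-1/17))/2 = -3/2 + (8/9 - 6/17)/2 = -3/2 + (½)*(82/153) = -3/2 + 41/153 = -377/306 ≈ -1.2320)
m(T) = 1/(14 + T + T⁻² - 8/T) (m(T) = 1/((14 + T⁻² - 8/T) + T) = 1/(14 + T + T⁻² - 8/T))
m(d)/(-14) = ((-377/306)²/((-1 + 4*(-377/306))² + (-377/306)²*(-2 - 377/306)))/(-14) = -142129/(1310904*((-1 - 754/153)² + (142129/93636)*(-989/306))) = -142129/(1310904*((-907/153)² - 140565581/28652616)) = -142129/(1310904*(822649/23409 - 140565581/28652616)) = -142129/(1310904*866356795/28652616) = -142129*28652616/(1310904*866356795) = -1/14*43491474/866356795 = -21745737/6064497565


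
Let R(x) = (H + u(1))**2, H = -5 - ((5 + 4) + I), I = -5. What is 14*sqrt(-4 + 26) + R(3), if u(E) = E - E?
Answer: 81 + 14*sqrt(22) ≈ 146.67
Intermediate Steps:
u(E) = 0
H = -9 (H = -5 - ((5 + 4) - 5) = -5 - (9 - 5) = -5 - 1*4 = -5 - 4 = -9)
R(x) = 81 (R(x) = (-9 + 0)**2 = (-9)**2 = 81)
14*sqrt(-4 + 26) + R(3) = 14*sqrt(-4 + 26) + 81 = 14*sqrt(22) + 81 = 81 + 14*sqrt(22)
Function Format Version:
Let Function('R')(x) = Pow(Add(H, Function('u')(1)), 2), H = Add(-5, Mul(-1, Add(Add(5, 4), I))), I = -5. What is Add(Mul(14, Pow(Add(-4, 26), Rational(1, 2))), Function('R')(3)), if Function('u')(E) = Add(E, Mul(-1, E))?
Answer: Add(81, Mul(14, Pow(22, Rational(1, 2)))) ≈ 146.67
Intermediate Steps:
Function('u')(E) = 0
H = -9 (H = Add(-5, Mul(-1, Add(Add(5, 4), -5))) = Add(-5, Mul(-1, Add(9, -5))) = Add(-5, Mul(-1, 4)) = Add(-5, -4) = -9)
Function('R')(x) = 81 (Function('R')(x) = Pow(Add(-9, 0), 2) = Pow(-9, 2) = 81)
Add(Mul(14, Pow(Add(-4, 26), Rational(1, 2))), Function('R')(3)) = Add(Mul(14, Pow(Add(-4, 26), Rational(1, 2))), 81) = Add(Mul(14, Pow(22, Rational(1, 2))), 81) = Add(81, Mul(14, Pow(22, Rational(1, 2))))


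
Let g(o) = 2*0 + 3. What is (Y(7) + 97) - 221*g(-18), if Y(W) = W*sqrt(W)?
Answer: -566 + 7*sqrt(7) ≈ -547.48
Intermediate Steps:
g(o) = 3 (g(o) = 0 + 3 = 3)
Y(W) = W**(3/2)
(Y(7) + 97) - 221*g(-18) = (7**(3/2) + 97) - 221*3 = (7*sqrt(7) + 97) - 663 = (97 + 7*sqrt(7)) - 663 = -566 + 7*sqrt(7)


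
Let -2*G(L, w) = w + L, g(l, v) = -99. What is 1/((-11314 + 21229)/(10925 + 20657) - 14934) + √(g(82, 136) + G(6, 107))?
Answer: -31582/471635673 + I*√622/2 ≈ -6.6963e-5 + 12.47*I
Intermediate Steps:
G(L, w) = -L/2 - w/2 (G(L, w) = -(w + L)/2 = -(L + w)/2 = -L/2 - w/2)
1/((-11314 + 21229)/(10925 + 20657) - 14934) + √(g(82, 136) + G(6, 107)) = 1/((-11314 + 21229)/(10925 + 20657) - 14934) + √(-99 + (-½*6 - ½*107)) = 1/(9915/31582 - 14934) + √(-99 + (-3 - 107/2)) = 1/(9915*(1/31582) - 14934) + √(-99 - 113/2) = 1/(9915/31582 - 14934) + √(-311/2) = 1/(-471635673/31582) + I*√622/2 = -31582/471635673 + I*√622/2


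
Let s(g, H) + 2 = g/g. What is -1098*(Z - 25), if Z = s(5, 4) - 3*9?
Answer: 58194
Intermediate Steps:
s(g, H) = -1 (s(g, H) = -2 + g/g = -2 + 1 = -1)
Z = -28 (Z = -1 - 3*9 = -1 - 27 = -28)
-1098*(Z - 25) = -1098*(-28 - 25) = -1098*(-53) = 58194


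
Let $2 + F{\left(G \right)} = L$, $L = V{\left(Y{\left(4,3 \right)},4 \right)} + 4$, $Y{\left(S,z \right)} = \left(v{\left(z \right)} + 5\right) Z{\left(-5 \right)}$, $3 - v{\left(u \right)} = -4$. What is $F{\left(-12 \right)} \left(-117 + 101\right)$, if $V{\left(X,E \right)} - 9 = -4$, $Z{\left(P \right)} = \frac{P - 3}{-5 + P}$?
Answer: $-112$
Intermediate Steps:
$Z{\left(P \right)} = \frac{-3 + P}{-5 + P}$
$v{\left(u \right)} = 7$ ($v{\left(u \right)} = 3 - -4 = 3 + 4 = 7$)
$Y{\left(S,z \right)} = \frac{48}{5}$ ($Y{\left(S,z \right)} = \left(7 + 5\right) \frac{-3 - 5}{-5 - 5} = 12 \frac{1}{-10} \left(-8\right) = 12 \left(\left(- \frac{1}{10}\right) \left(-8\right)\right) = 12 \cdot \frac{4}{5} = \frac{48}{5}$)
$V{\left(X,E \right)} = 5$ ($V{\left(X,E \right)} = 9 - 4 = 5$)
$L = 9$ ($L = 5 + 4 = 9$)
$F{\left(G \right)} = 7$ ($F{\left(G \right)} = -2 + 9 = 7$)
$F{\left(-12 \right)} \left(-117 + 101\right) = 7 \left(-117 + 101\right) = 7 \left(-16\right) = -112$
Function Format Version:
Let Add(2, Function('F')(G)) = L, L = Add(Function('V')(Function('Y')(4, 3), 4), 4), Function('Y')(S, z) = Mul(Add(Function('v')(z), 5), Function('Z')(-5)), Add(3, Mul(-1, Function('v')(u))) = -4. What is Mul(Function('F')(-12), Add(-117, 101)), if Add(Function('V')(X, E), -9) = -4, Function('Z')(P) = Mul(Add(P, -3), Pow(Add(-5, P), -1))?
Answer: -112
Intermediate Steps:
Function('Z')(P) = Mul(Pow(Add(-5, P), -1), Add(-3, P)) (Function('Z')(P) = Mul(Add(-3, P), Pow(Add(-5, P), -1)) = Mul(Pow(Add(-5, P), -1), Add(-3, P)))
Function('v')(u) = 7 (Function('v')(u) = Add(3, Mul(-1, -4)) = Add(3, 4) = 7)
Function('Y')(S, z) = Rational(48, 5) (Function('Y')(S, z) = Mul(Add(7, 5), Mul(Pow(Add(-5, -5), -1), Add(-3, -5))) = Mul(12, Mul(Pow(-10, -1), -8)) = Mul(12, Mul(Rational(-1, 10), -8)) = Mul(12, Rational(4, 5)) = Rational(48, 5))
Function('V')(X, E) = 5 (Function('V')(X, E) = Add(9, -4) = 5)
L = 9 (L = Add(5, 4) = 9)
Function('F')(G) = 7 (Function('F')(G) = Add(-2, 9) = 7)
Mul(Function('F')(-12), Add(-117, 101)) = Mul(7, Add(-117, 101)) = Mul(7, -16) = -112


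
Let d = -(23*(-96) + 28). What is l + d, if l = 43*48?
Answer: 4244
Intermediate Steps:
l = 2064
d = 2180 (d = -(-2208 + 28) = -1*(-2180) = 2180)
l + d = 2064 + 2180 = 4244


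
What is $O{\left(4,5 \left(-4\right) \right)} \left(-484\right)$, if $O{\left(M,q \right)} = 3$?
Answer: $-1452$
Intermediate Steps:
$O{\left(4,5 \left(-4\right) \right)} \left(-484\right) = 3 \left(-484\right) = -1452$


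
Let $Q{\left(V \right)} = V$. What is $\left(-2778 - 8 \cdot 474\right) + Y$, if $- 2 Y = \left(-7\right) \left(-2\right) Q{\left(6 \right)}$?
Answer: $-6612$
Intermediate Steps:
$Y = -42$ ($Y = - \frac{\left(-7\right) \left(-2\right) 6}{2} = - \frac{14 \cdot 6}{2} = \left(- \frac{1}{2}\right) 84 = -42$)
$\left(-2778 - 8 \cdot 474\right) + Y = \left(-2778 - 8 \cdot 474\right) - 42 = \left(-2778 - 3792\right) - 42 = -6570 - 42 = -6612$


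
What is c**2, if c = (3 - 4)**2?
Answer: 1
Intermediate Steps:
c = 1 (c = (-1)**2 = 1)
c**2 = 1**2 = 1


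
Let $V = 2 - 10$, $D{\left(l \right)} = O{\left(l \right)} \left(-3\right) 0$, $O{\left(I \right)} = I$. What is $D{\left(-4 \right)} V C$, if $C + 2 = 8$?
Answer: $0$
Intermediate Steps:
$C = 6$ ($C = -2 + 8 = 6$)
$D{\left(l \right)} = 0$ ($D{\left(l \right)} = l \left(-3\right) 0 = - 3 l 0 = 0$)
$V = -8$ ($V = 2 - 10 = -8$)
$D{\left(-4 \right)} V C = 0 \left(-8\right) 6 = 0 \cdot 6 = 0$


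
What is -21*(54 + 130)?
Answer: -3864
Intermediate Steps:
-21*(54 + 130) = -21*184 = -3864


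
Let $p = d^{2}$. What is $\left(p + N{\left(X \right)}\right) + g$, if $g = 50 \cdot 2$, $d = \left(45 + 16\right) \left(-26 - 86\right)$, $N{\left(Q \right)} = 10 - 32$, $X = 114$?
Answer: $46676302$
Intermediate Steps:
$N{\left(Q \right)} = -22$ ($N{\left(Q \right)} = 10 - 32 = -22$)
$d = -6832$ ($d = 61 \left(-112\right) = -6832$)
$g = 100$
$p = 46676224$ ($p = \left(-6832\right)^{2} = 46676224$)
$\left(p + N{\left(X \right)}\right) + g = \left(46676224 - 22\right) + 100 = 46676202 + 100 = 46676302$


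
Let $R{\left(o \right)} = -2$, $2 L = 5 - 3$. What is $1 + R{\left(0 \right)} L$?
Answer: $-1$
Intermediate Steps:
$L = 1$ ($L = \frac{5 - 3}{2} = \frac{1}{2} \cdot 2 = 1$)
$1 + R{\left(0 \right)} L = 1 - 2 = -1$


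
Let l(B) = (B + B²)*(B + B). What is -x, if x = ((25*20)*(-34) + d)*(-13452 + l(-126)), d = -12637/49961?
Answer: -3382494160569924/49961 ≈ -6.7703e+10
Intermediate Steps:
d = -12637/49961 (d = -12637*1/49961 = -12637/49961 ≈ -0.25294)
l(B) = 2*B*(B + B²) (l(B) = (B + B²)*(2*B) = 2*B*(B + B²))
x = 3382494160569924/49961 (x = ((25*20)*(-34) - 12637/49961)*(-13452 + 2*(-126)²*(1 - 126)) = (500*(-34) - 12637/49961)*(-13452 + 2*15876*(-125)) = (-17000 - 12637/49961)*(-13452 - 3969000) = -849349637/49961*(-3982452) = 3382494160569924/49961 ≈ 6.7703e+10)
-x = -1*3382494160569924/49961 = -3382494160569924/49961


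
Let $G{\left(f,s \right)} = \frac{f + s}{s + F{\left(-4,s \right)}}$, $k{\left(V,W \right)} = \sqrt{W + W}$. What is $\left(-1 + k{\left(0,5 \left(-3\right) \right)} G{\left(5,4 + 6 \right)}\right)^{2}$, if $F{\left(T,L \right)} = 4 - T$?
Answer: $\frac{\left(6 - 5 i \sqrt{30}\right)^{2}}{36} \approx -19.833 - 9.1287 i$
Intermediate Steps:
$k{\left(V,W \right)} = \sqrt{2} \sqrt{W}$ ($k{\left(V,W \right)} = \sqrt{2 W} = \sqrt{2} \sqrt{W}$)
$G{\left(f,s \right)} = \frac{f + s}{8 + s}$ ($G{\left(f,s \right)} = \frac{f + s}{s + \left(4 - -4\right)} = \frac{f + s}{s + \left(4 + 4\right)} = \frac{f + s}{s + 8} = \frac{f + s}{8 + s}$)
$\left(-1 + k{\left(0,5 \left(-3\right) \right)} G{\left(5,4 + 6 \right)}\right)^{2} = \left(-1 + \sqrt{2} \sqrt{5 \left(-3\right)} \frac{5 + \left(4 + 6\right)}{8 + \left(4 + 6\right)}\right)^{2} = \left(-1 + \sqrt{2} \sqrt{-15} \frac{5 + 10}{8 + 10}\right)^{2} = \left(-1 + \sqrt{2} i \sqrt{15} \cdot \frac{1}{18} \cdot 15\right)^{2} = \left(-1 + i \sqrt{30} \cdot \frac{1}{18} \cdot 15\right)^{2} = \left(-1 + i \sqrt{30} \cdot \frac{5}{6}\right)^{2} = \left(-1 + \frac{5 i \sqrt{30}}{6}\right)^{2}$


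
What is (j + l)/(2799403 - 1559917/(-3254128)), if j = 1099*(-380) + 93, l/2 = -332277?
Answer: -3521230080368/9109617245501 ≈ -0.38654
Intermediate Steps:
l = -664554 (l = 2*(-332277) = -664554)
j = -417527 (j = -417620 + 93 = -417527)
(j + l)/(2799403 - 1559917/(-3254128)) = (-417527 - 664554)/(2799403 - 1559917/(-3254128)) = -1082081/(2799403 - 1559917*(-1/3254128)) = -1082081/(2799403 + 1559917/3254128) = -1082081/9109617245501/3254128 = -1082081*3254128/9109617245501 = -3521230080368/9109617245501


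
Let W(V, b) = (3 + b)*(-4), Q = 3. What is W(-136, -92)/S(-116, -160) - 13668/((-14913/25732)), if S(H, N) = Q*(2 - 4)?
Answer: 116940046/4971 ≈ 23524.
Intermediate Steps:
W(V, b) = -12 - 4*b
S(H, N) = -6 (S(H, N) = 3*(2 - 4) = 3*(-2) = -6)
W(-136, -92)/S(-116, -160) - 13668/((-14913/25732)) = (-12 - 4*(-92))/(-6) - 13668/((-14913/25732)) = (-12 + 368)*(-⅙) - 13668/((-14913*1/25732)) = 356*(-⅙) - 13668/(-14913/25732) = -178/3 - 13668*(-25732/14913) = -178/3 + 117234992/4971 = 116940046/4971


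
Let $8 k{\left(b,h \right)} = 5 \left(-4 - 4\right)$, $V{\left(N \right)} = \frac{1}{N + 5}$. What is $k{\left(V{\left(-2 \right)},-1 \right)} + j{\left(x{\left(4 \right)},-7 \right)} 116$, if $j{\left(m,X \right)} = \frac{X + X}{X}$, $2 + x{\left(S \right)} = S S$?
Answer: $227$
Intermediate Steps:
$V{\left(N \right)} = \frac{1}{5 + N}$
$x{\left(S \right)} = -2 + S^{2}$ ($x{\left(S \right)} = -2 + S S = -2 + S^{2}$)
$j{\left(m,X \right)} = 2$ ($j{\left(m,X \right)} = \frac{2 X}{X} = 2$)
$k{\left(b,h \right)} = -5$ ($k{\left(b,h \right)} = \frac{5 \left(-4 - 4\right)}{8} = \frac{5 \left(-8\right)}{8} = \frac{1}{8} \left(-40\right) = -5$)
$k{\left(V{\left(-2 \right)},-1 \right)} + j{\left(x{\left(4 \right)},-7 \right)} 116 = -5 + 2 \cdot 116 = -5 + 232 = 227$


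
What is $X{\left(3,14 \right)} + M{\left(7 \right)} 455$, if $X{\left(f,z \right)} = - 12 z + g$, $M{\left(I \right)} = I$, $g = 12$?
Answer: $3029$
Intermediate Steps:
$X{\left(f,z \right)} = 12 - 12 z$ ($X{\left(f,z \right)} = - 12 z + 12 = 12 - 12 z$)
$X{\left(3,14 \right)} + M{\left(7 \right)} 455 = \left(12 - 168\right) + 7 \cdot 455 = \left(12 - 168\right) + 3185 = -156 + 3185 = 3029$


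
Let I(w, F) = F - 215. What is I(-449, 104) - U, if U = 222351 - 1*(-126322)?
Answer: -348784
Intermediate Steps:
I(w, F) = -215 + F
U = 348673 (U = 222351 + 126322 = 348673)
I(-449, 104) - U = (-215 + 104) - 1*348673 = -111 - 348673 = -348784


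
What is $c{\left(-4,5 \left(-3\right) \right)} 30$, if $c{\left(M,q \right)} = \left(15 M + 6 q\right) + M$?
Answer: $-4620$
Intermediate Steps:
$c{\left(M,q \right)} = 6 q + 16 M$ ($c{\left(M,q \right)} = \left(6 q + 15 M\right) + M = 6 q + 16 M$)
$c{\left(-4,5 \left(-3\right) \right)} 30 = \left(6 \cdot 5 \left(-3\right) + 16 \left(-4\right)\right) 30 = \left(6 \left(-15\right) - 64\right) 30 = \left(-90 - 64\right) 30 = \left(-154\right) 30 = -4620$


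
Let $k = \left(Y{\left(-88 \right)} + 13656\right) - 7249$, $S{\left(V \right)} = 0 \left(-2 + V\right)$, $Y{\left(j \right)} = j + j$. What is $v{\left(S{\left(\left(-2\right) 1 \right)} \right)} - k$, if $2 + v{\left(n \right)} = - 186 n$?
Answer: $-6233$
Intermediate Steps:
$Y{\left(j \right)} = 2 j$
$S{\left(V \right)} = 0$
$v{\left(n \right)} = -2 - 186 n$
$k = 6231$ ($k = \left(2 \left(-88\right) + 13656\right) - 7249 = \left(-176 + 13656\right) - 7249 = 13480 - 7249 = 6231$)
$v{\left(S{\left(\left(-2\right) 1 \right)} \right)} - k = \left(-2 - 0\right) - 6231 = \left(-2 + 0\right) - 6231 = -2 - 6231 = -6233$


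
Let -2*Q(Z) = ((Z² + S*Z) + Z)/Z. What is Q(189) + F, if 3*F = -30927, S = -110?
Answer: -10349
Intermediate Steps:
F = -10309 (F = (⅓)*(-30927) = -10309)
Q(Z) = -(Z² - 109*Z)/(2*Z) (Q(Z) = -((Z² - 110*Z) + Z)/(2*Z) = -(Z² - 109*Z)/(2*Z))
Q(189) + F = (109/2 - ½*189) - 10309 = (109/2 - 189/2) - 10309 = -40 - 10309 = -10349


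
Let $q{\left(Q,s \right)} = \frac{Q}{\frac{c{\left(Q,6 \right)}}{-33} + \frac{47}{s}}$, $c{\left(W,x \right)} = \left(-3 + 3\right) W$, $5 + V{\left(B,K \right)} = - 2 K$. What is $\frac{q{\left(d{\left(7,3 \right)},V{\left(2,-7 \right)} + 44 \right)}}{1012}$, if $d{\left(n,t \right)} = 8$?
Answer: $\frac{106}{11891} \approx 0.0089143$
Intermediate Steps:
$V{\left(B,K \right)} = -5 - 2 K$
$c{\left(W,x \right)} = 0$ ($c{\left(W,x \right)} = 0 W = 0$)
$q{\left(Q,s \right)} = \frac{Q s}{47}$ ($q{\left(Q,s \right)} = \frac{Q}{\frac{0}{-33} + \frac{47}{s}} = \frac{Q}{0 \left(- \frac{1}{33}\right) + \frac{47}{s}} = \frac{Q}{0 + \frac{47}{s}} = \frac{Q}{47 \frac{1}{s}} = Q \frac{s}{47} = \frac{Q s}{47}$)
$\frac{q{\left(d{\left(7,3 \right)},V{\left(2,-7 \right)} + 44 \right)}}{1012} = \frac{\frac{1}{47} \cdot 8 \left(\left(-5 - -14\right) + 44\right)}{1012} = \frac{1}{47} \cdot 8 \left(\left(-5 + 14\right) + 44\right) \frac{1}{1012} = \frac{1}{47} \cdot 8 \left(9 + 44\right) \frac{1}{1012} = \frac{1}{47} \cdot 8 \cdot 53 \cdot \frac{1}{1012} = \frac{424}{47} \cdot \frac{1}{1012} = \frac{106}{11891}$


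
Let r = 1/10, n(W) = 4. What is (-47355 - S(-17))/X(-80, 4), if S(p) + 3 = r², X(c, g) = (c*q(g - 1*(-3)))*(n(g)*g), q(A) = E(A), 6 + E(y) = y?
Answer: 4735201/128000 ≈ 36.994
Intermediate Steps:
E(y) = -6 + y
q(A) = -6 + A
r = ⅒ ≈ 0.10000
X(c, g) = 4*c*g*(-3 + g) (X(c, g) = (c*(-6 + (g - 1*(-3))))*(4*g) = (c*(-6 + (g + 3)))*(4*g) = (c*(-6 + (3 + g)))*(4*g) = (c*(-3 + g))*(4*g) = 4*c*g*(-3 + g))
S(p) = -299/100 (S(p) = -3 + (⅒)² = -3 + 1/100 = -299/100)
(-47355 - S(-17))/X(-80, 4) = (-47355 - 1*(-299/100))/((4*(-80)*4*(-3 + 4))) = (-47355 + 299/100)/((4*(-80)*4*1)) = -4735201/100/(-1280) = -4735201/100*(-1/1280) = 4735201/128000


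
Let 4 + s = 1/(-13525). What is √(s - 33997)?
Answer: I*√248786167566/2705 ≈ 184.39*I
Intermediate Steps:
s = -54101/13525 (s = -4 + 1/(-13525) = -4 - 1/13525 = -54101/13525 ≈ -4.0001)
√(s - 33997) = √(-54101/13525 - 33997) = √(-459863526/13525) = I*√248786167566/2705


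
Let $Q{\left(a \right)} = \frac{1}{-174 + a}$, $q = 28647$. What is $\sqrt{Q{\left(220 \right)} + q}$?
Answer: $\frac{\sqrt{60617098}}{46} \approx 169.25$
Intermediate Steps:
$\sqrt{Q{\left(220 \right)} + q} = \sqrt{\frac{1}{-174 + 220} + 28647} = \sqrt{\frac{1}{46} + 28647} = \sqrt{\frac{1317763}{46}} = \frac{\sqrt{60617098}}{46}$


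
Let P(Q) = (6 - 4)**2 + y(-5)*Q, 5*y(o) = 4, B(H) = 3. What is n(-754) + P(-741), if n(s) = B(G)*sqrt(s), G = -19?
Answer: -2944/5 + 3*I*sqrt(754) ≈ -588.8 + 82.377*I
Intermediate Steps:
n(s) = 3*sqrt(s)
y(o) = 4/5 (y(o) = (1/5)*4 = 4/5)
P(Q) = 4 + 4*Q/5 (P(Q) = (6 - 4)**2 + 4*Q/5 = 2**2 + 4*Q/5 = 4 + 4*Q/5)
n(-754) + P(-741) = 3*sqrt(-754) + (4 + (4/5)*(-741)) = 3*(I*sqrt(754)) + (4 - 2964/5) = 3*I*sqrt(754) - 2944/5 = -2944/5 + 3*I*sqrt(754)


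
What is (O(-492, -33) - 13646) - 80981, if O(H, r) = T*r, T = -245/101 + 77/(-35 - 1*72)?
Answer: -1021512253/10807 ≈ -94523.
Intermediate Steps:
T = -33992/10807 (T = -245*1/101 + 77/(-35 - 72) = -245/101 + 77/(-107) = -245/101 + 77*(-1/107) = -245/101 - 77/107 = -33992/10807 ≈ -3.1454)
O(H, r) = -33992*r/10807
(O(-492, -33) - 13646) - 80981 = (-33992/10807*(-33) - 13646) - 80981 = (1121736/10807 - 13646) - 80981 = -146350586/10807 - 80981 = -1021512253/10807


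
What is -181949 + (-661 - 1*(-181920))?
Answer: -690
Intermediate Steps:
-181949 + (-661 - 1*(-181920)) = -181949 + (-661 + 181920) = -181949 + 181259 = -690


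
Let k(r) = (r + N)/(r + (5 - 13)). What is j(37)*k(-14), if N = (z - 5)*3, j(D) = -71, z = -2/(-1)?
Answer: -1633/22 ≈ -74.227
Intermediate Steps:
z = 2 (z = -2*(-1) = 2)
N = -9 (N = (2 - 5)*3 = -3*3 = -9)
k(r) = (-9 + r)/(-8 + r) (k(r) = (r - 9)/(r + (5 - 13)) = (-9 + r)/(r - 8) = (-9 + r)/(-8 + r))
j(37)*k(-14) = -71*(-9 - 14)/(-8 - 14) = -71*(-23)/(-22) = -(-71)*(-23)/22 = -71*23/22 = -1633/22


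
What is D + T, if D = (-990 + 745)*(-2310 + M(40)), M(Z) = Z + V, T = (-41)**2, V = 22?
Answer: 552441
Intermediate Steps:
T = 1681
M(Z) = 22 + Z (M(Z) = Z + 22 = 22 + Z)
D = 550760 (D = (-990 + 745)*(-2310 + (22 + 40)) = -245*(-2310 + 62) = -245*(-2248) = 550760)
D + T = 550760 + 1681 = 552441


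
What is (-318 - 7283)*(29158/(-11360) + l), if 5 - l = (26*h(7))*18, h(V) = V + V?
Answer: 282768897939/5680 ≈ 4.9783e+7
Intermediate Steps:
h(V) = 2*V
l = -6547 (l = 5 - 26*(2*7)*18 = 5 - 26*14*18 = 5 - 364*18 = 5 - 1*6552 = 5 - 6552 = -6547)
(-318 - 7283)*(29158/(-11360) + l) = (-318 - 7283)*(29158/(-11360) - 6547) = -7601*(29158*(-1/11360) - 6547) = -7601*(-14579/5680 - 6547) = -7601*(-37201539/5680) = 282768897939/5680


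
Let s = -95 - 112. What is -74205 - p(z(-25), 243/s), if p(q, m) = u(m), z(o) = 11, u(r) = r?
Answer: -1706688/23 ≈ -74204.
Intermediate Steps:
s = -207
p(q, m) = m
-74205 - p(z(-25), 243/s) = -74205 - 243/(-207) = -74205 - 243*(-1)/207 = -74205 - 1*(-27/23) = -74205 + 27/23 = -1706688/23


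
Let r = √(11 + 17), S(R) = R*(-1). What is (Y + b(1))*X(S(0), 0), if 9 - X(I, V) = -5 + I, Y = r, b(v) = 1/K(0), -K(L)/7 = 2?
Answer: -1 + 28*√7 ≈ 73.081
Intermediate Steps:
K(L) = -14 (K(L) = -7*2 = -14)
S(R) = -R
b(v) = -1/14 (b(v) = 1/(-14) = -1/14)
r = 2*√7 (r = √28 = 2*√7 ≈ 5.2915)
Y = 2*√7 ≈ 5.2915
X(I, V) = 14 - I (X(I, V) = 9 - (-5 + I) = 9 + (5 - I) = 14 - I)
(Y + b(1))*X(S(0), 0) = (2*√7 - 1/14)*(14 - (-1)*0) = (-1/14 + 2*√7)*(14 - 1*0) = (-1/14 + 2*√7)*(14 + 0) = (-1/14 + 2*√7)*14 = -1 + 28*√7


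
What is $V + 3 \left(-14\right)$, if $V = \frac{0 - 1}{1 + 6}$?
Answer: $- \frac{295}{7} \approx -42.143$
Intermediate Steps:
$V = - \frac{1}{7} \approx -0.14286$
$V + 3 \left(-14\right) = - \frac{1}{7} + 3 \left(-14\right) = - \frac{1}{7} - 42 = - \frac{295}{7}$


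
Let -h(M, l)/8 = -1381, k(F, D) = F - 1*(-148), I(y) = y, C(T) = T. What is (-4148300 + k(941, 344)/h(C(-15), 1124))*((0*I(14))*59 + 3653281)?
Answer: -167431392784347391/11048 ≈ -1.5155e+13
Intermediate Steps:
k(F, D) = 148 + F (k(F, D) = F + 148 = 148 + F)
h(M, l) = 11048 (h(M, l) = -8*(-1381) = 11048)
(-4148300 + k(941, 344)/h(C(-15), 1124))*((0*I(14))*59 + 3653281) = (-4148300 + (148 + 941)/11048)*((0*14)*59 + 3653281) = (-4148300 + 1089*(1/11048))*(0*59 + 3653281) = (-4148300 + 1089/11048)*(0 + 3653281) = -45830417311/11048*3653281 = -167431392784347391/11048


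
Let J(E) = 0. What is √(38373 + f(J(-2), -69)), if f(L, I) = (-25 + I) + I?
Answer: √38210 ≈ 195.47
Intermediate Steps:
f(L, I) = -25 + 2*I
√(38373 + f(J(-2), -69)) = √(38373 + (-25 + 2*(-69))) = √(38373 + (-25 - 138)) = √(38373 - 163) = √38210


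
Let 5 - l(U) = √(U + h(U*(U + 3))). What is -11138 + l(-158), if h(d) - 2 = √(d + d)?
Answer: -11133 - √(-156 + 2*√12245) ≈ -11141.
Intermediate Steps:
h(d) = 2 + √2*√d (h(d) = 2 + √(d + d) = 2 + √(2*d) = 2 + √2*√d)
l(U) = 5 - √(2 + U + √2*√(U*(3 + U))) (l(U) = 5 - √(U + (2 + √2*√(U*(U + 3)))) = 5 - √(U + (2 + √2*√(U*(3 + U)))) = 5 - √(2 + U + √2*√(U*(3 + U))))
-11138 + l(-158) = -11138 + (5 - √(2 - 158 + √2*√(-158*(3 - 158)))) = -11138 + (5 - √(2 - 158 + √2*√(-158*(-155)))) = -11138 + (5 - √(2 - 158 + √2*√24490)) = -11138 + (5 - √(2 - 158 + 2*√12245)) = -11138 + (5 - √(-156 + 2*√12245)) = -11133 - √(-156 + 2*√12245)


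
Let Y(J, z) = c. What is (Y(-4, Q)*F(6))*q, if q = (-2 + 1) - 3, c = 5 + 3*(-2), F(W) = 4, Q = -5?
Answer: 16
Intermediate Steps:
c = -1 (c = 5 - 6 = -1)
Y(J, z) = -1
q = -4 (q = -1 - 3 = -4)
(Y(-4, Q)*F(6))*q = -1*4*(-4) = -4*(-4) = 16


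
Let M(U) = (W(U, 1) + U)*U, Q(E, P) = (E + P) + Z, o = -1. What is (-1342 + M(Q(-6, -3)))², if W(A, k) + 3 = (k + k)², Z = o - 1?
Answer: 1517824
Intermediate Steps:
Z = -2 (Z = -1 - 1 = -2)
Q(E, P) = -2 + E + P (Q(E, P) = (E + P) - 2 = -2 + E + P)
W(A, k) = -3 + 4*k² (W(A, k) = -3 + (k + k)² = -3 + (2*k)² = -3 + 4*k²)
M(U) = U*(1 + U) (M(U) = ((-3 + 4*1²) + U)*U = ((-3 + 4*1) + U)*U = ((-3 + 4) + U)*U = (1 + U)*U = U*(1 + U))
(-1342 + M(Q(-6, -3)))² = (-1342 + (-2 - 6 - 3)*(1 + (-2 - 6 - 3)))² = (-1342 - 11*(1 - 11))² = (-1342 - 11*(-10))² = (-1342 + 110)² = (-1232)² = 1517824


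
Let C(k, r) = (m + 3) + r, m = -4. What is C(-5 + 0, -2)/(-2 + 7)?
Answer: -⅗ ≈ -0.60000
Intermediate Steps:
C(k, r) = -1 + r (C(k, r) = (-4 + 3) + r = -1 + r)
C(-5 + 0, -2)/(-2 + 7) = (-1 - 2)/(-2 + 7) = -3/5 = -3*⅕ = -⅗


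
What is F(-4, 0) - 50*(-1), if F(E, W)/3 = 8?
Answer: 74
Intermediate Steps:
F(E, W) = 24 (F(E, W) = 3*8 = 24)
F(-4, 0) - 50*(-1) = 24 - 50*(-1) = 24 + 50 = 74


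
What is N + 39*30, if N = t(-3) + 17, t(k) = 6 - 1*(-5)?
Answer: 1198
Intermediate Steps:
t(k) = 11 (t(k) = 6 + 5 = 11)
N = 28 (N = 11 + 17 = 28)
N + 39*30 = 28 + 39*30 = 28 + 1170 = 1198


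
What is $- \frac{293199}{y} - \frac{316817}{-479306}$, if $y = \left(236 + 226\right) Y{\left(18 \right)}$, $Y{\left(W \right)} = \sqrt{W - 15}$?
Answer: $\frac{316817}{479306} - \frac{97733 \sqrt{3}}{462} \approx -365.74$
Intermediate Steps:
$Y{\left(W \right)} = \sqrt{-15 + W}$
$y = 462 \sqrt{3}$ ($y = \left(236 + 226\right) \sqrt{-15 + 18} = 462 \sqrt{3} \approx 800.21$)
$- \frac{293199}{y} - \frac{316817}{-479306} = - \frac{293199}{462 \sqrt{3}} - \frac{316817}{-479306} = - 293199 \frac{\sqrt{3}}{1386} - - \frac{316817}{479306} = - \frac{97733 \sqrt{3}}{462} + \frac{316817}{479306} = \frac{316817}{479306} - \frac{97733 \sqrt{3}}{462}$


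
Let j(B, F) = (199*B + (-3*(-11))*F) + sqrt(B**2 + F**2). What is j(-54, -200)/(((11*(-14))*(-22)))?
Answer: -1239/242 + sqrt(10729)/1694 ≈ -5.0587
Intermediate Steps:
j(B, F) = sqrt(B**2 + F**2) + 33*F + 199*B (j(B, F) = (199*B + 33*F) + sqrt(B**2 + F**2) = (33*F + 199*B) + sqrt(B**2 + F**2) = sqrt(B**2 + F**2) + 33*F + 199*B)
j(-54, -200)/(((11*(-14))*(-22))) = (sqrt((-54)**2 + (-200)**2) + 33*(-200) + 199*(-54))/(((11*(-14))*(-22))) = (sqrt(2916 + 40000) - 6600 - 10746)/((-154*(-22))) = (sqrt(42916) - 6600 - 10746)/3388 = (2*sqrt(10729) - 6600 - 10746)*(1/3388) = (-17346 + 2*sqrt(10729))*(1/3388) = -1239/242 + sqrt(10729)/1694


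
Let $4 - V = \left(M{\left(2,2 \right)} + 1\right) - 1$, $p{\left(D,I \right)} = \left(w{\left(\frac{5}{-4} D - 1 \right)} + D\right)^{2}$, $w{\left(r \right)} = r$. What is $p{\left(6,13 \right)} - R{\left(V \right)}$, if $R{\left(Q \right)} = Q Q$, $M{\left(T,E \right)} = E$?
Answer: $\frac{9}{4} \approx 2.25$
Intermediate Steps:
$p{\left(D,I \right)} = \left(-1 - \frac{D}{4}\right)^{2}$ ($p{\left(D,I \right)} = \left(\left(\frac{5}{-4} D - 1\right) + D\right)^{2} = \left(\left(5 \left(- \frac{1}{4}\right) D - 1\right) + D\right)^{2} = \left(\left(- \frac{5 D}{4} - 1\right) + D\right)^{2} = \left(\left(-1 - \frac{5 D}{4}\right) + D\right)^{2} = \left(-1 - \frac{D}{4}\right)^{2}$)
$V = 2$ ($V = 4 - \left(\left(2 + 1\right) - 1\right) = 4 - \left(3 - 1\right) = 4 - 2 = 2$)
$R{\left(Q \right)} = Q^{2}$
$p{\left(6,13 \right)} - R{\left(V \right)} = \frac{\left(4 + 6\right)^{2}}{16} - 2^{2} = \frac{10^{2}}{16} - 4 = \frac{1}{16} \cdot 100 - 4 = \frac{25}{4} - 4 = \frac{9}{4}$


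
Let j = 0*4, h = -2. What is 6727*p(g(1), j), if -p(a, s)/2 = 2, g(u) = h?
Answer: -26908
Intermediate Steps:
g(u) = -2
j = 0
p(a, s) = -4 (p(a, s) = -2*2 = -4)
6727*p(g(1), j) = 6727*(-4) = -26908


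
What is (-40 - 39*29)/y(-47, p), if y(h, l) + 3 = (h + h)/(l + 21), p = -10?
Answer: 12881/127 ≈ 101.43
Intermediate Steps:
y(h, l) = -3 + 2*h/(21 + l) (y(h, l) = -3 + (h + h)/(l + 21) = -3 + (2*h)/(21 + l) = -3 + 2*h/(21 + l))
(-40 - 39*29)/y(-47, p) = (-40 - 39*29)/(((-63 - 3*(-10) + 2*(-47))/(21 - 10))) = (-40 - 1131)/(((-63 + 30 - 94)/11)) = -1171/((1/11)*(-127)) = -1171/(-127/11) = -1171*(-11/127) = 12881/127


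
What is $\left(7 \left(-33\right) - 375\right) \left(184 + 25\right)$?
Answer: $-126654$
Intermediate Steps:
$\left(7 \left(-33\right) - 375\right) \left(184 + 25\right) = \left(-231 - 375\right) 209 = \left(-606\right) 209 = -126654$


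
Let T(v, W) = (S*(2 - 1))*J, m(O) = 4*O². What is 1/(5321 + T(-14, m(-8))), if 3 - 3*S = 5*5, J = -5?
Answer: 3/16073 ≈ 0.00018665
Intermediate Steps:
S = -22/3 (S = 1 - 5*5/3 = 1 - ⅓*25 = 1 - 25/3 = -22/3 ≈ -7.3333)
T(v, W) = 110/3 (T(v, W) = -22*(2 - 1)/3*(-5) = -22/3*1*(-5) = -22/3*(-5) = 110/3)
1/(5321 + T(-14, m(-8))) = 1/(5321 + 110/3) = 1/(16073/3) = 3/16073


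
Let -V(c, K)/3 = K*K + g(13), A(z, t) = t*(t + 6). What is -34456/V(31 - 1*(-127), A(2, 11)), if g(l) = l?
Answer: 17228/52473 ≈ 0.32832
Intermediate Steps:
A(z, t) = t*(6 + t)
V(c, K) = -39 - 3*K² (V(c, K) = -3*(K*K + 13) = -3*(K² + 13) = -3*(13 + K²) = -39 - 3*K²)
-34456/V(31 - 1*(-127), A(2, 11)) = -34456/(-39 - 3*121*(6 + 11)²) = -34456/(-39 - 3*(11*17)²) = -34456/(-39 - 3*187²) = -34456/(-39 - 3*34969) = -34456/(-39 - 104907) = -34456/(-104946) = -34456*(-1/104946) = 17228/52473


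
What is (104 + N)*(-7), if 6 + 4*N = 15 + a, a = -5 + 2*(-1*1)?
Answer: -1463/2 ≈ -731.50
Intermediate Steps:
a = -7 (a = -5 + 2*(-1) = -5 - 2 = -7)
N = ½ (N = -3/2 + (15 - 7)/4 = -3/2 + (¼)*8 = -3/2 + 2 = ½ ≈ 0.50000)
(104 + N)*(-7) = (104 + ½)*(-7) = (209/2)*(-7) = -1463/2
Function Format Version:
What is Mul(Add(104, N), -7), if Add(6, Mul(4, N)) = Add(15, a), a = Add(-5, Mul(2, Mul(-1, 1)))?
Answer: Rational(-1463, 2) ≈ -731.50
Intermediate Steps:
a = -7 (a = Add(-5, Mul(2, -1)) = Add(-5, -2) = -7)
N = Rational(1, 2) (N = Add(Rational(-3, 2), Mul(Rational(1, 4), Add(15, -7))) = Add(Rational(-3, 2), Mul(Rational(1, 4), 8)) = Add(Rational(-3, 2), 2) = Rational(1, 2) ≈ 0.50000)
Mul(Add(104, N), -7) = Mul(Add(104, Rational(1, 2)), -7) = Mul(Rational(209, 2), -7) = Rational(-1463, 2)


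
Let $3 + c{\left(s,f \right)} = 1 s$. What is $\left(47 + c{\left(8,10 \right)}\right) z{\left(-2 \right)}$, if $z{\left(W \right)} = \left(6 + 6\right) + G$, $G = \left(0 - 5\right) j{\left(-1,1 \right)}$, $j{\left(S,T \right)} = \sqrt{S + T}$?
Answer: $624$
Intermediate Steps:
$c{\left(s,f \right)} = -3 + s$ ($c{\left(s,f \right)} = -3 + 1 s = -3 + s$)
$G = 0$ ($G = \left(0 - 5\right) \sqrt{-1 + 1} = \left(0 - 5\right) \sqrt{0} = \left(-5\right) 0 = 0$)
$z{\left(W \right)} = 12$ ($z{\left(W \right)} = \left(6 + 6\right) + 0 = 12 + 0 = 12$)
$\left(47 + c{\left(8,10 \right)}\right) z{\left(-2 \right)} = \left(47 + \left(-3 + 8\right)\right) 12 = \left(47 + 5\right) 12 = 52 \cdot 12 = 624$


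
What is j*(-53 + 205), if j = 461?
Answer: 70072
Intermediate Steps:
j*(-53 + 205) = 461*(-53 + 205) = 461*152 = 70072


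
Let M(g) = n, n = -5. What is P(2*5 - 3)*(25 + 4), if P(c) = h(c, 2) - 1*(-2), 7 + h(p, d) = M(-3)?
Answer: -290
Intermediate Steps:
M(g) = -5
h(p, d) = -12 (h(p, d) = -7 - 5 = -12)
P(c) = -10 (P(c) = -12 - 1*(-2) = -12 + 2 = -10)
P(2*5 - 3)*(25 + 4) = -10*(25 + 4) = -10*29 = -290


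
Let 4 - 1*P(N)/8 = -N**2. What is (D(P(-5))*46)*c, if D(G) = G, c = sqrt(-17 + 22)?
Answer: 10672*sqrt(5) ≈ 23863.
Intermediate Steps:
c = sqrt(5) ≈ 2.2361
P(N) = 32 + 8*N**2 (P(N) = 32 - (-8)*N**2 = 32 + 8*N**2)
(D(P(-5))*46)*c = ((32 + 8*(-5)**2)*46)*sqrt(5) = ((32 + 8*25)*46)*sqrt(5) = ((32 + 200)*46)*sqrt(5) = (232*46)*sqrt(5) = 10672*sqrt(5)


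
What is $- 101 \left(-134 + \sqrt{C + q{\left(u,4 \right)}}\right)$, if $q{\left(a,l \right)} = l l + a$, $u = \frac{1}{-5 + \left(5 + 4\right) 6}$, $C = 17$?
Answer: $13534 - \frac{101 \sqrt{1618}}{7} \approx 12954.0$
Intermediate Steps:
$u = \frac{1}{49}$ ($u = \frac{1}{-5 + 9 \cdot 6} = \frac{1}{-5 + 54} = \frac{1}{49} \approx 0.020408$)
$q{\left(a,l \right)} = a + l^{2}$ ($q{\left(a,l \right)} = l^{2} + a = a + l^{2}$)
$- 101 \left(-134 + \sqrt{C + q{\left(u,4 \right)}}\right) = - 101 \left(-134 + \sqrt{17 + \left(\frac{1}{49} + 4^{2}\right)}\right) = - 101 \left(-134 + \sqrt{17 + \left(\frac{1}{49} + 16\right)}\right) = - 101 \left(-134 + \sqrt{17 + \frac{785}{49}}\right) = - 101 \left(-134 + \sqrt{\frac{1618}{49}}\right) = - 101 \left(-134 + \frac{\sqrt{1618}}{7}\right) = 13534 - \frac{101 \sqrt{1618}}{7}$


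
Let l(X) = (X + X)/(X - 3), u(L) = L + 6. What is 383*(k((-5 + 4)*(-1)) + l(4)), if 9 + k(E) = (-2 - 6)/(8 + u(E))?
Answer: -8809/15 ≈ -587.27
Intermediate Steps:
u(L) = 6 + L
l(X) = 2*X/(-3 + X) (l(X) = (2*X)/(-3 + X) = 2*X/(-3 + X))
k(E) = -9 - 8/(14 + E) (k(E) = -9 + (-2 - 6)/(8 + (6 + E)) = -9 - 8/(14 + E))
383*(k((-5 + 4)*(-1)) + l(4)) = 383*((-134 - 9*(-5 + 4)*(-1))/(14 + (-5 + 4)*(-1)) + 2*4/(-3 + 4)) = 383*((-134 - (-9)*(-1))/(14 - 1*(-1)) + 2*4/1) = 383*((-134 - 9*1)/(14 + 1) + 2*4*1) = 383*((-134 - 9)/15 + 8) = 383*((1/15)*(-143) + 8) = 383*(-143/15 + 8) = 383*(-23/15) = -8809/15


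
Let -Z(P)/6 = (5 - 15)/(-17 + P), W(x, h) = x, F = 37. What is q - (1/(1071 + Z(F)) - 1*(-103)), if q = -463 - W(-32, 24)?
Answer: -573517/1074 ≈ -534.00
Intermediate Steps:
Z(P) = 60/(-17 + P) (Z(P) = -6*(5 - 15)/(-17 + P) = -(-60)/(-17 + P) = 60/(-17 + P))
q = -431 (q = -463 - 1*(-32) = -463 + 32 = -431)
q - (1/(1071 + Z(F)) - 1*(-103)) = -431 - (1/(1071 + 60/(-17 + 37)) - 1*(-103)) = -431 - (1/(1071 + 60/20) + 103) = -431 - (1/(1071 + 60*(1/20)) + 103) = -431 - (1/(1071 + 3) + 103) = -431 - (1/1074 + 103) = -431 - 1*110623/1074 = -431 - 110623/1074 = -573517/1074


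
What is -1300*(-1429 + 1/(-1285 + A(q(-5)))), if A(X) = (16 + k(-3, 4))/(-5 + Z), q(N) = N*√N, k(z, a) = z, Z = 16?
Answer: 13117226850/7061 ≈ 1.8577e+6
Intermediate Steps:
q(N) = N^(3/2)
A(X) = 13/11 (A(X) = (16 - 3)/(-5 + 16) = 13/11)
-1300*(-1429 + 1/(-1285 + A(q(-5)))) = -1300*(-1429 + 1/(-1285 + 13/11)) = -1300*(-1429 + 1/(-14122/11)) = -1300*(-1429 - 11/14122) = -1300*(-20180349/14122) = 13117226850/7061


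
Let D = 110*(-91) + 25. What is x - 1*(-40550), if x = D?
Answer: 30565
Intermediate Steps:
D = -9985 (D = -10010 + 25 = -9985)
x = -9985
x - 1*(-40550) = -9985 - 1*(-40550) = -9985 + 40550 = 30565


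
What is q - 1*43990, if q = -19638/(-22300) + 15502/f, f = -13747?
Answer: -6742783275007/153279050 ≈ -43990.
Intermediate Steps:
q = -37865507/153279050 (q = -19638/(-22300) + 15502/(-13747) = -19638*(-1/22300) + 15502*(-1/13747) = 9819/11150 - 15502/13747 = -37865507/153279050 ≈ -0.24704)
q - 1*43990 = -37865507/153279050 - 1*43990 = -37865507/153279050 - 43990 = -6742783275007/153279050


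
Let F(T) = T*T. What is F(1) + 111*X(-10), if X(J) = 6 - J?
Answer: 1777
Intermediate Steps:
F(T) = T**2
F(1) + 111*X(-10) = 1**2 + 111*(6 - 1*(-10)) = 1 + 111*(6 + 10) = 1 + 111*16 = 1 + 1776 = 1777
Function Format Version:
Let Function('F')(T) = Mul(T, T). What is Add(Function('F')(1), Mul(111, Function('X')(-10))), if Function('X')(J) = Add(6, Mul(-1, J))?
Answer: 1777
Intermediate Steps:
Function('F')(T) = Pow(T, 2)
Add(Function('F')(1), Mul(111, Function('X')(-10))) = Add(Pow(1, 2), Mul(111, Add(6, Mul(-1, -10)))) = Add(1, Mul(111, Add(6, 10))) = Add(1, Mul(111, 16)) = Add(1, 1776) = 1777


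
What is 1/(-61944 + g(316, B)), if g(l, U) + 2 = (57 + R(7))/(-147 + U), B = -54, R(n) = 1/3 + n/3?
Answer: -603/37353617 ≈ -1.6143e-5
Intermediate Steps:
R(n) = ⅓ + n/3 (R(n) = 1*(⅓) + n*(⅓) = ⅓ + n/3)
g(l, U) = -2 + 179/(3*(-147 + U)) (g(l, U) = -2 + (57 + (⅓ + (⅓)*7))/(-147 + U) = -2 + (57 + (⅓ + 7/3))/(-147 + U) = -2 + (57 + 8/3)/(-147 + U) = -2 + 179/(3*(-147 + U)))
1/(-61944 + g(316, B)) = 1/(-61944 + (1061 - 6*(-54))/(3*(-147 - 54))) = 1/(-61944 + (⅓)*(1061 + 324)/(-201)) = 1/(-61944 + (⅓)*(-1/201)*1385) = 1/(-61944 - 1385/603) = 1/(-37353617/603) = -603/37353617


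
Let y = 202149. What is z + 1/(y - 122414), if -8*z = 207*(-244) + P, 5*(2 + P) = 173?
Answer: 4024656027/637880 ≈ 6309.4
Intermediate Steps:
P = 163/5 (P = -2 + (⅕)*173 = -2 + 173/5 = 163/5 ≈ 32.600)
z = 252377/40 (z = -(207*(-244) + 163/5)/8 = -(-50508 + 163/5)/8 = -⅛*(-252377/5) = 252377/40 ≈ 6309.4)
z + 1/(y - 122414) = 252377/40 + 1/(202149 - 122414) = 252377/40 + 1/79735 = 4024656027/637880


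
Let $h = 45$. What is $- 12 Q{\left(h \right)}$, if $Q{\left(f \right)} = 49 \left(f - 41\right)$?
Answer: $-2352$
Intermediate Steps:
$Q{\left(f \right)} = -2009 + 49 f$ ($Q{\left(f \right)} = 49 \left(-41 + f\right) = -2009 + 49 f$)
$- 12 Q{\left(h \right)} = - 12 \left(-2009 + 49 \cdot 45\right) = - 12 \left(-2009 + 2205\right) = \left(-12\right) 196 = -2352$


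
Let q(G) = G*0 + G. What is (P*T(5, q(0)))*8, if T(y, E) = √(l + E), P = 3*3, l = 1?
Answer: 72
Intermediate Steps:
q(G) = G (q(G) = 0 + G = G)
P = 9
T(y, E) = √(1 + E)
(P*T(5, q(0)))*8 = (9*√(1 + 0))*8 = (9*√1)*8 = (9*1)*8 = 9*8 = 72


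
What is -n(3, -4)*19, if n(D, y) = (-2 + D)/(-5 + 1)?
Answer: 19/4 ≈ 4.7500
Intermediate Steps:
n(D, y) = 1/2 - D/4 (n(D, y) = (-2 + D)/(-4) = (-2 + D)*(-1/4) = 1/2 - D/4)
-n(3, -4)*19 = -(1/2 - 1/4*3)*19 = -(1/2 - 3/4)*19 = -1*(-1/4)*19 = (1/4)*19 = 19/4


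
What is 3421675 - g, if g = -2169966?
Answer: 5591641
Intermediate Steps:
3421675 - g = 3421675 - 1*(-2169966) = 3421675 + 2169966 = 5591641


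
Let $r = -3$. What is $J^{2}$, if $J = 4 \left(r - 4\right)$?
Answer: $784$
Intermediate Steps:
$J = -28$ ($J = 4 \left(-3 - 4\right) = 4 \left(-7\right) = -28$)
$J^{2} = \left(-28\right)^{2} = 784$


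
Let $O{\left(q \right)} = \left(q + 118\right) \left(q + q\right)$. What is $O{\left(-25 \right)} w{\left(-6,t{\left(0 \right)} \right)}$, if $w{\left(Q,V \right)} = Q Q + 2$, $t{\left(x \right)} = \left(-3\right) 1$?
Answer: $-176700$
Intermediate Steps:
$t{\left(x \right)} = -3$
$w{\left(Q,V \right)} = 2 + Q^{2}$ ($w{\left(Q,V \right)} = Q^{2} + 2 = 2 + Q^{2}$)
$O{\left(q \right)} = 2 q \left(118 + q\right)$ ($O{\left(q \right)} = \left(118 + q\right) 2 q = 2 q \left(118 + q\right)$)
$O{\left(-25 \right)} w{\left(-6,t{\left(0 \right)} \right)} = 2 \left(-25\right) \left(118 - 25\right) \left(2 + \left(-6\right)^{2}\right) = 2 \left(-25\right) 93 \left(2 + 36\right) = \left(-4650\right) 38 = -176700$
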